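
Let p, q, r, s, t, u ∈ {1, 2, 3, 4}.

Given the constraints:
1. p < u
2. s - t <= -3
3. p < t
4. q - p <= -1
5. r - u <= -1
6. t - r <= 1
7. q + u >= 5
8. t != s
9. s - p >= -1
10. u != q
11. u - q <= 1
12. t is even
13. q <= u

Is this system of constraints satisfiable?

Constraints 2, 4, 5, 6, 9, and 11 give s − p ≥ -1, p − q ≥ 1, q − u ≥ -1, u − r ≥ 1, r − t ≥ -1, t − s ≥ 3.
Adding all 6 inequalities: the left sides telescope to 0, and the right sides sum to (-1) + 1 + (-1) + 1 + (-1) + 3 = 2. So 0 ≥ 2, which is false.

Unsatisfiable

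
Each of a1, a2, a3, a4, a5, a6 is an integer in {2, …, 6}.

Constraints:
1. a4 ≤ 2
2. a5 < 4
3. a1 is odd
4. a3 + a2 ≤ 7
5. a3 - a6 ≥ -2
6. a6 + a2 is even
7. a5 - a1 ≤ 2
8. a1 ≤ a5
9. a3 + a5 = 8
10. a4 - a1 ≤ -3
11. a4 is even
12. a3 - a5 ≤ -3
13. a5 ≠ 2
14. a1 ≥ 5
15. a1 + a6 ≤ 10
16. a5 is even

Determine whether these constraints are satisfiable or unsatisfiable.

From constraints 8 and 14: a5 ≥ a1 and a1 ≥ 5, so a5 ≥ 5. From constraint 2: a5 ≤ 3. But 3 < 5, so no value of a5 works.

Unsatisfiable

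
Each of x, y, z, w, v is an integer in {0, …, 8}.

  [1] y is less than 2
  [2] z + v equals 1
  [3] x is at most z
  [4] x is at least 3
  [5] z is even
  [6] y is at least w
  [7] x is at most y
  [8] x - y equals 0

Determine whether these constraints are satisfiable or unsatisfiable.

From constraints 4 and 7: y ≥ x and x ≥ 3, so y ≥ 3. From constraint 1: y ≤ 1. But 1 < 3, so no value of y works.

Unsatisfiable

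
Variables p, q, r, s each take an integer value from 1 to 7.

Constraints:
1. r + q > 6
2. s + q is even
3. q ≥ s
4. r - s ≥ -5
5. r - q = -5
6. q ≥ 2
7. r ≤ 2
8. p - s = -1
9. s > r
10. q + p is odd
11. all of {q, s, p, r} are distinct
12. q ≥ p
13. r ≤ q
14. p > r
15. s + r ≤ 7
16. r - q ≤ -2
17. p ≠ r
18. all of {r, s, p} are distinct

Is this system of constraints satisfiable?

Setting (p, q, r, s) = (3, 6, 1, 4) satisfies everything: constraint 1: r + q = 7; constraint 4: r - s = -3, and the others follow.

Satisfiable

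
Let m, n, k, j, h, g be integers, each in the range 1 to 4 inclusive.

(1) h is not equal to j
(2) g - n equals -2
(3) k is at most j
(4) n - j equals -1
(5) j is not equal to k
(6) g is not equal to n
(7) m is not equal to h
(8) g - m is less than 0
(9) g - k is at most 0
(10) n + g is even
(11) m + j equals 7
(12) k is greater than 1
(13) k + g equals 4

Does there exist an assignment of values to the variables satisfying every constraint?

Satisfiable

Take m = 3, n = 3, k = 3, j = 4, h = 2, g = 1. Then constraint 2: g - n = -2; constraint 4: n - j = -1, and every other listed constraint is also met.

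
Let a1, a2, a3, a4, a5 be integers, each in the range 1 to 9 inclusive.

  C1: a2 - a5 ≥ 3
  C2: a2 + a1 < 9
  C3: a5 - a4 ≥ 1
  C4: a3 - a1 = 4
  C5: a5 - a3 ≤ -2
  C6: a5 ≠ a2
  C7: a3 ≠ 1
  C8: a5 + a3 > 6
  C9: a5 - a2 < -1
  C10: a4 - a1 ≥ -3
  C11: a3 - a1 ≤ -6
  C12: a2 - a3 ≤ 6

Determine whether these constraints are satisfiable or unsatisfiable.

Constraints 1, 3, 10, 11, and 12 give a5 − a4 ≥ 1, a4 − a1 ≥ -3, a1 − a3 ≥ 6, a3 − a2 ≥ -6, a2 − a5 ≥ 3.
Adding all 5 inequalities: the left sides telescope to 0, and the right sides sum to 1 + (-3) + 6 + (-6) + 3 = 1. So 0 ≥ 1, which is false.

Unsatisfiable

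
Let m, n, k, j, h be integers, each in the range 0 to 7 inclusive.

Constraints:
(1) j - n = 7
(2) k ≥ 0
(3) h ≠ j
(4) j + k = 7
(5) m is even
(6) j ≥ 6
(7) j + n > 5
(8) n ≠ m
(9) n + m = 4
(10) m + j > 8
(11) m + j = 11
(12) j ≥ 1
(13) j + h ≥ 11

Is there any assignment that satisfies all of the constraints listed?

Satisfiable

Setting (m, n, k, j, h) = (4, 0, 0, 7, 4) satisfies everything: constraint 1: j - n = 7; constraint 4: j + k = 7; constraint 7: j + n = 7, and the others follow.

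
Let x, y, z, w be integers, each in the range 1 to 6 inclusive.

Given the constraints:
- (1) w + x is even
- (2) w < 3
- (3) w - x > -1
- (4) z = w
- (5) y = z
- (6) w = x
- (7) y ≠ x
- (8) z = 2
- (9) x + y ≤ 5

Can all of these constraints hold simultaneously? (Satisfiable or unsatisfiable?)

From constraints 4, 5, and 6, y = z = w = x, so y = x. But constraint 7 says y ≠ x. Contradiction.

Unsatisfiable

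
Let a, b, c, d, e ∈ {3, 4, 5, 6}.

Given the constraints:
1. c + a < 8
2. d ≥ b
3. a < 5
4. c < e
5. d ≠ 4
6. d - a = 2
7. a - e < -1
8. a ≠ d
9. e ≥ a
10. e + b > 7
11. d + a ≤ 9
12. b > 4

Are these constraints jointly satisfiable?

Take a = 3, b = 5, c = 4, d = 5, e = 5. Then constraint 1: c + a = 7; constraint 6: d - a = 2; constraint 7: a - e = -2, and every other listed constraint is also met.

Satisfiable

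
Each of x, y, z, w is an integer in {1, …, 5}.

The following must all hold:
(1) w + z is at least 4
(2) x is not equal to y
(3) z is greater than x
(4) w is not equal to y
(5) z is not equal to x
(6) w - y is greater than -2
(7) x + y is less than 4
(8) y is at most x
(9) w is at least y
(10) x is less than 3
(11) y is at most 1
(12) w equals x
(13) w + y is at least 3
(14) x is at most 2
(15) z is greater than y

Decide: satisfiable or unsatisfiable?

Satisfiable

The assignment x = 2, y = 1, z = 3, w = 2 works:
  constraint 1 holds since w + z = 5.
  constraint 6 holds since w - y = 1.
  constraint 7 holds since x + y = 3.
The rest check out directly.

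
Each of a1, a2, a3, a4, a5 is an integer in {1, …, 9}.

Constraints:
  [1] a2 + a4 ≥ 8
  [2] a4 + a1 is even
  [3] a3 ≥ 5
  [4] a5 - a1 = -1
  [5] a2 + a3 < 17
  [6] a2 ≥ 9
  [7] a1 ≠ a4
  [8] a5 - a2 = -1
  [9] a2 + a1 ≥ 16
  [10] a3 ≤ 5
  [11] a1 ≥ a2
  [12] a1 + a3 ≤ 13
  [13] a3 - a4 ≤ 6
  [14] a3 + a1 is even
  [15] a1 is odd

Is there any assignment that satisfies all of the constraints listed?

From constraints 6 and 11: a1 ≥ a2 ≥ 9. From constraint 3: a3 ≥ 5. Hence a1 + a3 ≥ 14. But constraint 12 requires a1 + a3 ≤ 13, and 13 < 14. Contradiction.

Unsatisfiable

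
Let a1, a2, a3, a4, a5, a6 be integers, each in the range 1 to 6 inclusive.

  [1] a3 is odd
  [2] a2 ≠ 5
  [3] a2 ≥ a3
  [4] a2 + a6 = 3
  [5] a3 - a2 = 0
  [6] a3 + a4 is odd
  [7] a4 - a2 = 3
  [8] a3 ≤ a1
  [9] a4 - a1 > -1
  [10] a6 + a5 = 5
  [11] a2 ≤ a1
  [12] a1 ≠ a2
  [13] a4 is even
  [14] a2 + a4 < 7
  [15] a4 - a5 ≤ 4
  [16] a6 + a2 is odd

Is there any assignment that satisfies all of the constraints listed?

Satisfiable

Try a1 = 4, a2 = 1, a3 = 1, a4 = 4, a5 = 3, a6 = 2.
Check constraint 4: a2 + a6 = 3; constraint 5: a3 - a2 = 0; constraint 7: a4 - a2 = 3. The remaining constraints are straightforward to verify.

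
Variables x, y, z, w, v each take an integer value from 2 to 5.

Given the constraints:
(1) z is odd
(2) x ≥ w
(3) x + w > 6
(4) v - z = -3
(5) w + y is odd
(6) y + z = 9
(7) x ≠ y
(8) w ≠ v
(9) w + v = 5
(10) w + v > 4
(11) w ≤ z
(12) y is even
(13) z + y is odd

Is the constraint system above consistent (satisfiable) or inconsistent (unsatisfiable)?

Satisfiable

The assignment x = 5, y = 4, z = 5, w = 3, v = 2 works:
  constraint 3 holds since x + w = 8.
  constraint 4 holds since v - z = -3.
The rest check out directly.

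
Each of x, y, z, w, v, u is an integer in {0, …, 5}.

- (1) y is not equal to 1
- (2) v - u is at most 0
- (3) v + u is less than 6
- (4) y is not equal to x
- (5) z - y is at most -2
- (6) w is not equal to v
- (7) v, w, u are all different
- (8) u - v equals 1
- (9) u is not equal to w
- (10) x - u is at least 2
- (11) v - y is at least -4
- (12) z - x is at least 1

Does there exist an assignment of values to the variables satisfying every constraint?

Unsatisfiable

Constraints 2, 5, 10, 11, and 12 give y − z ≥ 2, z − x ≥ 1, x − u ≥ 2, u − v ≥ 0, v − y ≥ -4.
Adding all 5 inequalities: the left sides telescope to 0, and the right sides sum to 2 + 1 + 2 + 0 + (-4) = 1. So 0 ≥ 1, which is false.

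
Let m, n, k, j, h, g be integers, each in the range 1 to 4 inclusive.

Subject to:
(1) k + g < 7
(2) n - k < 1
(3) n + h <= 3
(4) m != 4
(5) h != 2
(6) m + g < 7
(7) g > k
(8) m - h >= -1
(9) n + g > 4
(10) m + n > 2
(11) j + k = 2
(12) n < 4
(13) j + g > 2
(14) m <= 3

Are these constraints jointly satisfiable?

Satisfiable

One satisfying assignment is m = 2, n = 1, k = 1, j = 1, h = 1, g = 4.
For the less obvious constraints — constraint 1: k + g = 5; constraint 2: n - k = 0 — and the others hold by inspection.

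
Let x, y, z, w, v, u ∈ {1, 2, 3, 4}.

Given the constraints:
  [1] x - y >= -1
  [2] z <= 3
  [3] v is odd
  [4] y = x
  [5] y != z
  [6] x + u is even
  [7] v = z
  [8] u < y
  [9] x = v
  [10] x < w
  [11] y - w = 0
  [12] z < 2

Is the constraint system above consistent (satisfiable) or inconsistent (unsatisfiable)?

From constraints 4, 7, and 9, y = x = v = z, so y = z. But constraint 5 says y ≠ z. Contradiction.

Unsatisfiable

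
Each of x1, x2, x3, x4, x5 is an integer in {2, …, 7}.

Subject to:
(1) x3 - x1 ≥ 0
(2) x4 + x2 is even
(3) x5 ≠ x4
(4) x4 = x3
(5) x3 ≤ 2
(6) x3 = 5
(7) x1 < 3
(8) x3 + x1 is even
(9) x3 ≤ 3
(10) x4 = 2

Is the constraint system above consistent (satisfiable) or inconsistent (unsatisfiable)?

Unsatisfiable

Constraint 10 fixes x4 = 2 and constraint 6 fixes x3 = 5, but constraint 4 requires x4 = x3. Since 2 ≠ 5, contradiction.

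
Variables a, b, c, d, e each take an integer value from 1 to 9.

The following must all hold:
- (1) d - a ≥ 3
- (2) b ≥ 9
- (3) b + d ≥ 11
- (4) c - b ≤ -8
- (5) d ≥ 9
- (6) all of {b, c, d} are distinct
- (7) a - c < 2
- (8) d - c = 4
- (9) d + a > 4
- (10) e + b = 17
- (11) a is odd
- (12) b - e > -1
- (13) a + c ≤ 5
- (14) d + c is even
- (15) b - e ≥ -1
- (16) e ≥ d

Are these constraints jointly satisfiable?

Unsatisfiable

From constraints 5 and 16: e ≥ d ≥ 9. From constraint 2: b ≥ 9. Hence e + b ≥ 18. But constraint 10 requires e + b = 17, and 17 < 18. Contradiction.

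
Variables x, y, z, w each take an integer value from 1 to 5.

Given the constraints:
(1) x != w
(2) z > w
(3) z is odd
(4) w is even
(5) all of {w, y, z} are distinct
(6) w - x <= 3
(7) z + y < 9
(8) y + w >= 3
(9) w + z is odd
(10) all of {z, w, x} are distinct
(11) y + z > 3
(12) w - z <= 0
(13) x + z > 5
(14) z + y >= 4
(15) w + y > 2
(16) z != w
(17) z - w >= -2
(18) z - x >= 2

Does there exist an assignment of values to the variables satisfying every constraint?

Satisfiable

Setting (x, y, z, w) = (3, 1, 5, 4) satisfies everything: constraint 6: w - x = 1; constraint 7: z + y = 6; constraint 8: y + w = 5, and the others follow.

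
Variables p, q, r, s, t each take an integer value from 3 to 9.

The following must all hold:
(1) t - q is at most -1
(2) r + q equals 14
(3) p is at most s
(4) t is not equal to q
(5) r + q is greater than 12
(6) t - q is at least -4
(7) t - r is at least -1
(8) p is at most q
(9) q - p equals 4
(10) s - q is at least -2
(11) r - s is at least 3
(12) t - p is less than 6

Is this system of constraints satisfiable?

Constraints 1, 7, 10, and 11 give s − q ≥ -2, q − t ≥ 1, t − r ≥ -1, r − s ≥ 3.
Adding all 4 inequalities: the left sides telescope to 0, and the right sides sum to (-2) + 1 + (-1) + 3 = 1. So 0 ≥ 1, which is false.

Unsatisfiable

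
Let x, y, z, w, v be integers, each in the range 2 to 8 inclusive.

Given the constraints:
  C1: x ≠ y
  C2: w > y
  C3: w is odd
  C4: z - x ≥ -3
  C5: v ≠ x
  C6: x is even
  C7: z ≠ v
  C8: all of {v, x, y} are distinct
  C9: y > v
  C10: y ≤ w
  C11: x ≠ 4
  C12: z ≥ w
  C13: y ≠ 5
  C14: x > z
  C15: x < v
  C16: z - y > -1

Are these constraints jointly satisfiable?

Constraints 2, 9, 12, 14, and 15 give x < v, v < y, y < w, w ≤ z, z < x. Chaining: x < v < y < w ≤ z < x, which forces x < x — impossible.

Unsatisfiable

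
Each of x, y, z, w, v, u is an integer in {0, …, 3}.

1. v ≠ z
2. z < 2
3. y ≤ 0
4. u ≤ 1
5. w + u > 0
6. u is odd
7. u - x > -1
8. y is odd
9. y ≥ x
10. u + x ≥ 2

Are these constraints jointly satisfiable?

From constraint 4: u ≤ 1. From constraints 3 and 9: x ≤ y ≤ 0. Hence u + x ≤ 1. But constraint 10 requires u + x ≥ 2, and 2 > 1. Contradiction.

Unsatisfiable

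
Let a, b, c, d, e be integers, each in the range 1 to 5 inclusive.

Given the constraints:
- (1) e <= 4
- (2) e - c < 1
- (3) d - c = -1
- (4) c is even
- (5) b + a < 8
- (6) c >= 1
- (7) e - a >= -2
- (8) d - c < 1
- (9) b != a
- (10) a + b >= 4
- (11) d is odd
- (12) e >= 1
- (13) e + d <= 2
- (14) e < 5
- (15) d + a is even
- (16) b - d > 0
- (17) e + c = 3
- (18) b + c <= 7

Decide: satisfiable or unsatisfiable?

Satisfiable

One satisfying assignment is a = 1, b = 4, c = 2, d = 1, e = 1.
For the less obvious constraints — constraint 2: e - c = -1; constraint 3: d - c = -1; constraint 5: b + a = 5 — and the others hold by inspection.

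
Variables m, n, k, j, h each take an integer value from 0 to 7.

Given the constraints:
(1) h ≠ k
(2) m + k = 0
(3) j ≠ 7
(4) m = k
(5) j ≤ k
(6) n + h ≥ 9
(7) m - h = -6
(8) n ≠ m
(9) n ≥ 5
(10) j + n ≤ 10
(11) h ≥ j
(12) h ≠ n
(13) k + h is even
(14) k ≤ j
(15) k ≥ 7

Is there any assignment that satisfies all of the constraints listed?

From constraints 14 and 15: j ≥ k ≥ 7. From constraint 9: n ≥ 5. Hence j + n ≥ 12. But constraint 10 requires j + n ≤ 10, and 10 < 12. Contradiction.

Unsatisfiable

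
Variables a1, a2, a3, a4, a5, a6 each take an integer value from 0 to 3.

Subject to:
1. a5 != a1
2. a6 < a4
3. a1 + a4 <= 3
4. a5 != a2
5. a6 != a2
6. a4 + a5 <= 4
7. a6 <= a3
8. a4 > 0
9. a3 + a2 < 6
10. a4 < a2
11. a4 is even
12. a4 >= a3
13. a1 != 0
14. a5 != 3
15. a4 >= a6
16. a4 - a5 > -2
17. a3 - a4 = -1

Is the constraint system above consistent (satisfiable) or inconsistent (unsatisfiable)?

Satisfiable

Setting (a1, a2, a3, a4, a5, a6) = (1, 3, 1, 2, 2, 0) satisfies everything: constraint 3: a1 + a4 = 3; constraint 6: a4 + a5 = 4, and the others follow.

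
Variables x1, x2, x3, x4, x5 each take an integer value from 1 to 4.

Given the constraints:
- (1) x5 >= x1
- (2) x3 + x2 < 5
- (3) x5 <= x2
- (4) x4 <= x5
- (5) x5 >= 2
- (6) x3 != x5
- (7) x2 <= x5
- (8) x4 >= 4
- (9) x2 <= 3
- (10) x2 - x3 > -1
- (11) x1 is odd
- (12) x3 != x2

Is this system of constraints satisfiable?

Unsatisfiable

From constraints 4 and 8: x5 ≥ x4 and x4 ≥ 4, so x5 ≥ 4. From constraints 3 and 9: x5 ≤ x2 and x2 ≤ 3, so x5 ≤ 3. But 3 < 4, so no value of x5 works.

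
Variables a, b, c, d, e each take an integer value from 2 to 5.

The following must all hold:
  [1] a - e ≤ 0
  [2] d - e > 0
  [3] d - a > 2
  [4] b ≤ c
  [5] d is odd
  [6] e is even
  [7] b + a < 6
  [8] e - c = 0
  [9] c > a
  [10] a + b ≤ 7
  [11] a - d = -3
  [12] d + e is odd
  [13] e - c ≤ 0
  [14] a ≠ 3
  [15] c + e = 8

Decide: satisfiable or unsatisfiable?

Try a = 2, b = 2, c = 4, d = 5, e = 4.
Check constraint 1: a - e = -2; constraint 2: d - e = 1; constraint 3: d - a = 3. The remaining constraints are straightforward to verify.

Satisfiable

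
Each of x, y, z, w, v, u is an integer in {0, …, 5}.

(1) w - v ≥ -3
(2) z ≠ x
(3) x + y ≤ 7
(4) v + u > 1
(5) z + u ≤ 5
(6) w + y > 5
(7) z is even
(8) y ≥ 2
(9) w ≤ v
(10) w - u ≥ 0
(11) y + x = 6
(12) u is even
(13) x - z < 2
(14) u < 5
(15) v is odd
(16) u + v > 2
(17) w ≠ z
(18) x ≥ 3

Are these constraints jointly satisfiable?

Satisfiable

Take x = 3, y = 3, z = 4, w = 3, v = 3, u = 0. Then constraint 1: w - v = 0; constraint 3: x + y = 6, and every other listed constraint is also met.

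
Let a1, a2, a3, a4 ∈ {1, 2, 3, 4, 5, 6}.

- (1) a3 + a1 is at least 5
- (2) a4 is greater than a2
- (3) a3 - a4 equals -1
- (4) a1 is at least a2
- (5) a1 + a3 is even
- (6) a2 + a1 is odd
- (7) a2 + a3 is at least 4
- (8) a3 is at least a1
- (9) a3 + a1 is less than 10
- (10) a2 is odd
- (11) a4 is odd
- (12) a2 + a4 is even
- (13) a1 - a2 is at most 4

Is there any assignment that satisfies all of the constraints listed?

Setting (a1, a2, a3, a4) = (4, 3, 4, 5) satisfies everything: constraint 1: a3 + a1 = 8; constraint 3: a3 - a4 = -1; constraint 7: a2 + a3 = 7, and the others follow.

Satisfiable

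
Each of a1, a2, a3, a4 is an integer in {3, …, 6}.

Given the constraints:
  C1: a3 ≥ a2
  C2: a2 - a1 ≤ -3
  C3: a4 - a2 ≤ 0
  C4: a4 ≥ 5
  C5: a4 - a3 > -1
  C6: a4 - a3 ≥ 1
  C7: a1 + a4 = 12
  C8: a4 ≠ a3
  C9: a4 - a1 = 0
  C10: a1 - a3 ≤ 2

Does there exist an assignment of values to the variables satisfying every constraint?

Unsatisfiable

Constraints 2, 3, 6, and 10 give a2 − a4 ≥ 0, a4 − a3 ≥ 1, a3 − a1 ≥ -2, a1 − a2 ≥ 3.
Adding all 4 inequalities: the left sides telescope to 0, and the right sides sum to 0 + 1 + (-2) + 3 = 2. So 0 ≥ 2, which is false.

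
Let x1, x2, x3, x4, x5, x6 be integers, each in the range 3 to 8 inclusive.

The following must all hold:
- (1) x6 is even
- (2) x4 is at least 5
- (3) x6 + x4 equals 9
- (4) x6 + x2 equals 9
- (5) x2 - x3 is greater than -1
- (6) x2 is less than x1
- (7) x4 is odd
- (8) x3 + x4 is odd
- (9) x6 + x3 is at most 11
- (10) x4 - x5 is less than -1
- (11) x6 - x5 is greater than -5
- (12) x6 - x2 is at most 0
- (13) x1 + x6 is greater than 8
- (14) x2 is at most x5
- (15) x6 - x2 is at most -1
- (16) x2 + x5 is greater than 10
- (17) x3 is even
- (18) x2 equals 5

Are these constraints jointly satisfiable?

Satisfiable

Take x1 = 7, x2 = 5, x3 = 4, x4 = 5, x5 = 8, x6 = 4. Then constraint 3: x6 + x4 = 9; constraint 4: x6 + x2 = 9, and every other listed constraint is also met.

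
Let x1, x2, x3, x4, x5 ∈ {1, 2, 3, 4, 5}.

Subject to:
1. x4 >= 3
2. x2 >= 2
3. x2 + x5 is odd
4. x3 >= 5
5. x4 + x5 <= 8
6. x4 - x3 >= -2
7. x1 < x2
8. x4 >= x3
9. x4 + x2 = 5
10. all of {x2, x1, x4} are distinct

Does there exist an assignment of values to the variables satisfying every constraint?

Unsatisfiable

From constraints 4 and 8: x4 ≥ x3 ≥ 5. From constraint 2: x2 ≥ 2. Hence x4 + x2 ≥ 7. But constraint 9 requires x4 + x2 = 5, and 5 < 7. Contradiction.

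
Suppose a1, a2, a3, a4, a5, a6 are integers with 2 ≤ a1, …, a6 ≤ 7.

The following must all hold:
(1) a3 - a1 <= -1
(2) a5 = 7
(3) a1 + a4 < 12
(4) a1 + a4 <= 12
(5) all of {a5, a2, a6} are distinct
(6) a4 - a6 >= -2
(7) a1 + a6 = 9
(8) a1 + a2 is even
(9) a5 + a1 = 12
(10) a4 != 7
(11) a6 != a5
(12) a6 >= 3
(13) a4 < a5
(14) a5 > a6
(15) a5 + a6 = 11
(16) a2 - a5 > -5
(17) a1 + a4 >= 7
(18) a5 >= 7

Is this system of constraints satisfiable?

Try a1 = 5, a2 = 3, a3 = 4, a4 = 4, a5 = 7, a6 = 4.
Check constraint 1: a3 - a1 = -1; constraint 3: a1 + a4 = 9; constraint 4: a1 + a4 = 9. The remaining constraints are straightforward to verify.

Satisfiable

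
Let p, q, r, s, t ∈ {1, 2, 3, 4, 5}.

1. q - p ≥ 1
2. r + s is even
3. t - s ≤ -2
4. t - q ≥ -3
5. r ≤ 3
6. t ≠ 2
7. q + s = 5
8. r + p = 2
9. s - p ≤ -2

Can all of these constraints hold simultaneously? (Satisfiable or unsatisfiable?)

Unsatisfiable

Constraints 1, 3, 4, and 9 give p − s ≥ 2, s − t ≥ 2, t − q ≥ -3, q − p ≥ 1.
Adding all 4 inequalities: the left sides telescope to 0, and the right sides sum to 2 + 2 + (-3) + 1 = 2. So 0 ≥ 2, which is false.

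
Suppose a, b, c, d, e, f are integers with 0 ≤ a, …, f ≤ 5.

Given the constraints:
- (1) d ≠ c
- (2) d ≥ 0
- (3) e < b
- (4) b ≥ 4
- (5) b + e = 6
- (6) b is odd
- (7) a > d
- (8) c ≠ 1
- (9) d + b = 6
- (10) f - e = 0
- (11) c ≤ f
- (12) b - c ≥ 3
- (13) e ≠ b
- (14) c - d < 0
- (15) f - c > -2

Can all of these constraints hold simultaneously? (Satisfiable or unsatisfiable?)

The assignment a = 4, b = 5, c = 0, d = 1, e = 1, f = 1 works:
  constraint 5 holds since b + e = 6.
  constraint 9 holds since d + b = 6.
The rest check out directly.

Satisfiable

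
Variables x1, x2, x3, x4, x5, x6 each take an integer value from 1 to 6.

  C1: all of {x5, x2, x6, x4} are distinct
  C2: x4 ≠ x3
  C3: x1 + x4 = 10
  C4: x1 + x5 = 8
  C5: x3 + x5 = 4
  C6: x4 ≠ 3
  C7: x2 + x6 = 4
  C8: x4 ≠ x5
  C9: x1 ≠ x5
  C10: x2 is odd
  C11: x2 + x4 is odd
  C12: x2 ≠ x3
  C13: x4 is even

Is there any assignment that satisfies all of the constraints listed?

Satisfiable

Take x1 = 6, x2 = 3, x3 = 2, x4 = 4, x5 = 2, x6 = 1. Then constraint 3: x1 + x4 = 10; constraint 4: x1 + x5 = 8; constraint 5: x3 + x5 = 4, and every other listed constraint is also met.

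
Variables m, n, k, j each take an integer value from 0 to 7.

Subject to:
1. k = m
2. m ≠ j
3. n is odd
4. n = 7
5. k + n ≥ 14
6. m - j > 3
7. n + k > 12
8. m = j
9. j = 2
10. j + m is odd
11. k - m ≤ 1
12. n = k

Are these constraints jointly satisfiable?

Constraint 4 fixes n = 7 and constraint 9 fixes j = 2. Constraints 1, 8, and 12 give n = k = m = j, so n = j. But 7 ≠ 2 — contradiction.

Unsatisfiable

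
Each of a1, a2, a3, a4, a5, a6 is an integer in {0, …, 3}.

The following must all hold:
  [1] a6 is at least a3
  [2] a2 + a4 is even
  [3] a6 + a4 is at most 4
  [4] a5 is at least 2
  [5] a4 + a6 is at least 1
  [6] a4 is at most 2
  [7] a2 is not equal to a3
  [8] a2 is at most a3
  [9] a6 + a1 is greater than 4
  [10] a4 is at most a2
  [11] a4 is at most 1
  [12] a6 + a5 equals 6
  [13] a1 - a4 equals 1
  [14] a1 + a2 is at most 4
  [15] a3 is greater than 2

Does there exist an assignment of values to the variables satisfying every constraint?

Try a1 = 2, a2 = 1, a3 = 3, a4 = 1, a5 = 3, a6 = 3.
Check constraint 3: a6 + a4 = 4; constraint 5: a4 + a6 = 4. The remaining constraints are straightforward to verify.

Satisfiable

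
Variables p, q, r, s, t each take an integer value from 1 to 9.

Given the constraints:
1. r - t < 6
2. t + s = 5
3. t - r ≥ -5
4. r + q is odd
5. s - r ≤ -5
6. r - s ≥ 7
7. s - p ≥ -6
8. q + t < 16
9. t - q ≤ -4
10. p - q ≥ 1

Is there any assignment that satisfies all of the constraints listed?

Constraints 3, 6, 7, 9, and 10 give s − p ≥ -6, p − q ≥ 1, q − t ≥ 4, t − r ≥ -5, r − s ≥ 7.
Adding all 5 inequalities: the left sides telescope to 0, and the right sides sum to (-6) + 1 + 4 + (-5) + 7 = 1. So 0 ≥ 1, which is false.

Unsatisfiable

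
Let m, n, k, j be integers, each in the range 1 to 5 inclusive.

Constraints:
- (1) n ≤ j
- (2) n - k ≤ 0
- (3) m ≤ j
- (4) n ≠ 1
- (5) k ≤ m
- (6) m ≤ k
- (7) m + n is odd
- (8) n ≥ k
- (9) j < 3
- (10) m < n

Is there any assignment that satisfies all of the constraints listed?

Constraints 2, 5, and 10 give n ≤ k, k ≤ m, m < n. Chaining: n ≤ k ≤ m < n, which forces n < n — impossible.

Unsatisfiable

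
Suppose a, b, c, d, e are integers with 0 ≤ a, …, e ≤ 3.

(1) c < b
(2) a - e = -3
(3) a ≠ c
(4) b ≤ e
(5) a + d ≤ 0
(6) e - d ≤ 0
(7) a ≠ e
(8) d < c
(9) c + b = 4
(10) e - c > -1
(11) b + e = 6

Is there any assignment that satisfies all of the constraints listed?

Constraints 1, 4, 6, and 8 give d < c, c < b, b ≤ e, e ≤ d. Chaining: d < c < b ≤ e ≤ d, which forces d < d — impossible.

Unsatisfiable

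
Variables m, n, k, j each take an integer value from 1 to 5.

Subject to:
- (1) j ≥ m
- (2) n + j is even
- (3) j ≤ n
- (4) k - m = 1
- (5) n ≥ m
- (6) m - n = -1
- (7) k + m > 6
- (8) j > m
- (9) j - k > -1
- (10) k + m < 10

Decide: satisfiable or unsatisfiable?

Satisfiable

The assignment m = 3, n = 4, k = 4, j = 4 works:
  constraint 4 holds since k - m = 1.
  constraint 6 holds since m - n = -1.
The rest check out directly.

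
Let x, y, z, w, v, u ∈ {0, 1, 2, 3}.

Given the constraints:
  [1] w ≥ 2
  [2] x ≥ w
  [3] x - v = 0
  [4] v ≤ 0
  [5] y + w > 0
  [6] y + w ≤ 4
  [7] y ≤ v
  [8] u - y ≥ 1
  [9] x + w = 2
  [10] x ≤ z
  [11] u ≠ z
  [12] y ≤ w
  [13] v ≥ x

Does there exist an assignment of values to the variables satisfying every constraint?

From constraints 1 and 2: x ≥ w and w ≥ 2, so x ≥ 2. From constraints 4 and 13: x ≤ v and v ≤ 0, so x ≤ 0. But 0 < 2, so no value of x works.

Unsatisfiable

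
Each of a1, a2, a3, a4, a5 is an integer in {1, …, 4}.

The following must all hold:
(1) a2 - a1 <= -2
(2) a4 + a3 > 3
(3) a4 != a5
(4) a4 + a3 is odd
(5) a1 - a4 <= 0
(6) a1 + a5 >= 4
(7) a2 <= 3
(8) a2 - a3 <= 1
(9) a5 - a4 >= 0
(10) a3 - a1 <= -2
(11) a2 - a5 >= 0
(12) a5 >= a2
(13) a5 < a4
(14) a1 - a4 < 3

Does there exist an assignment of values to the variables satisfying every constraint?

Unsatisfiable

Constraints 5, 8, 9, 10, and 11 give a1 − a3 ≥ 2, a3 − a2 ≥ -1, a2 − a5 ≥ 0, a5 − a4 ≥ 0, a4 − a1 ≥ 0.
Adding all 5 inequalities: the left sides telescope to 0, and the right sides sum to 2 + (-1) + 0 + 0 + 0 = 1. So 0 ≥ 1, which is false.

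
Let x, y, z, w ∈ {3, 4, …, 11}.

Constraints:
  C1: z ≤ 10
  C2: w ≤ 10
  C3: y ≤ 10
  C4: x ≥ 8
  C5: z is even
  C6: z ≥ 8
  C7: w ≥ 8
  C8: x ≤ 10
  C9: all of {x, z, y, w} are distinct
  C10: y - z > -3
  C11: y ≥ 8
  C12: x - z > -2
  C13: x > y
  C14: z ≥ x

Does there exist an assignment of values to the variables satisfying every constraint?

Constraints 1, 2, 3, 4, 6, 7, 8, and 11 confine each of x, z, y, w to the 3 values {8, …, 10}.
Constraint 9 requires all 4 of them to be distinct, but only 3 values are available — impossible by the pigeonhole principle.

Unsatisfiable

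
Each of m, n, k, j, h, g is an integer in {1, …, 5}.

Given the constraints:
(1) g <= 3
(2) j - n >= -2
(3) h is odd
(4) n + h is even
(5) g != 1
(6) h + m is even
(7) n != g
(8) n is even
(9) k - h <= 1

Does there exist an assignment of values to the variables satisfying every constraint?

Constraint 8 makes n even and constraint 3 makes h odd, so n + h must be odd. Constraint 4 says n + h is even — contradiction.

Unsatisfiable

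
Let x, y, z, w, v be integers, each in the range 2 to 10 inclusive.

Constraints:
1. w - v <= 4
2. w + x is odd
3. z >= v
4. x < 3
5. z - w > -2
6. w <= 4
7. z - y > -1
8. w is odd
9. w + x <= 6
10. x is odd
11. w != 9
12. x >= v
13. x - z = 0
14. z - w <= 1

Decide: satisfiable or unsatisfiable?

Constraint 8 makes w odd and constraint 10 makes x odd, so w + x must be even. Constraint 2 says w + x is odd — contradiction.

Unsatisfiable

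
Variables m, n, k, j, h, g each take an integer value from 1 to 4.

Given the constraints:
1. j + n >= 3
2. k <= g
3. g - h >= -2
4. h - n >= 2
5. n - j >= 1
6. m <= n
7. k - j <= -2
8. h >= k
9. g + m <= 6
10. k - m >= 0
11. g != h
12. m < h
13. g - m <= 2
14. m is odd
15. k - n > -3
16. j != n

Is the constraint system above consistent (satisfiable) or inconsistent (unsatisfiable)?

Unsatisfiable

Constraints 3, 4, 5, 7, 10, and 13 give j − k ≥ 2, k − m ≥ 0, m − g ≥ -2, g − h ≥ -2, h − n ≥ 2, n − j ≥ 1.
Adding all 6 inequalities: the left sides telescope to 0, and the right sides sum to 2 + 0 + (-2) + (-2) + 2 + 1 = 1. So 0 ≥ 1, which is false.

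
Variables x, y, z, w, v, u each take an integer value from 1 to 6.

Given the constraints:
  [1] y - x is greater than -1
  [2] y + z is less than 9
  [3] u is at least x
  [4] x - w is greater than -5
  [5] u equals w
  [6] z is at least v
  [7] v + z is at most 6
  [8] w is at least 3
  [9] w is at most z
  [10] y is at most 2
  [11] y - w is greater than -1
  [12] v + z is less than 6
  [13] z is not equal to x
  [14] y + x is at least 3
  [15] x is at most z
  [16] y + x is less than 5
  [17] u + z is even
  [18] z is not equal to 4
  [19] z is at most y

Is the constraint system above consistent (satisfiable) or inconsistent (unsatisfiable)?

Unsatisfiable

From constraints 8 and 9: z ≥ w and w ≥ 3, so z ≥ 3. From constraints 10 and 19: z ≤ y and y ≤ 2, so z ≤ 2. But 2 < 3, so no value of z works.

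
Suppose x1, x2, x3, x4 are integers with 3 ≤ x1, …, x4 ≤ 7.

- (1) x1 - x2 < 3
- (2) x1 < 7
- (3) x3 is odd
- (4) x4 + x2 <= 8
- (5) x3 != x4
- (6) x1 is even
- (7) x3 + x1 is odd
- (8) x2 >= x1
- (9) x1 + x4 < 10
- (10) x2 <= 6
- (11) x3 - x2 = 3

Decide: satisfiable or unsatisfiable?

One satisfying assignment is x1 = 4, x2 = 4, x3 = 7, x4 = 4.
For the less obvious constraints — constraint 1: x1 - x2 = 0; constraint 4: x4 + x2 = 8 — and the others hold by inspection.

Satisfiable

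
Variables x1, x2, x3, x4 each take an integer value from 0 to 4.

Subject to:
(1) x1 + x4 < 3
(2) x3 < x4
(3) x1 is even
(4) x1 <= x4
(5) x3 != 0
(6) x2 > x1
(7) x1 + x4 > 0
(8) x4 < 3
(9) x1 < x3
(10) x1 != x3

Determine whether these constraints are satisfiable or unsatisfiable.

Setting (x1, x2, x3, x4) = (0, 1, 1, 2) satisfies everything: constraint 1: x1 + x4 = 2; constraint 7: x1 + x4 = 2, and the others follow.

Satisfiable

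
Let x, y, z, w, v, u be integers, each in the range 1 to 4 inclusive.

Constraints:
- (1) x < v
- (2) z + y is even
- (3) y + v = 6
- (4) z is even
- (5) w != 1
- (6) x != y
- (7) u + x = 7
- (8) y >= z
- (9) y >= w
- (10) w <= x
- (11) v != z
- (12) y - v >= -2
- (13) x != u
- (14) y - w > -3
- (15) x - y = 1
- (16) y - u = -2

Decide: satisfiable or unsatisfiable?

The assignment x = 3, y = 2, z = 2, w = 2, v = 4, u = 4 works:
  constraint 3 holds since y + v = 6.
  constraint 7 holds since u + x = 7.
  constraint 12 holds since y - v = -2.
The rest check out directly.

Satisfiable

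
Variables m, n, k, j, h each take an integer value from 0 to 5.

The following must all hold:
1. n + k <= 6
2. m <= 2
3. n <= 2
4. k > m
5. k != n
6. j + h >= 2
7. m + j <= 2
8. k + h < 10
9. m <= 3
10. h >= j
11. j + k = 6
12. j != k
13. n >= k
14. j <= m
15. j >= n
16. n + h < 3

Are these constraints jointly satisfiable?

Unsatisfiable

From constraints 2 and 14: j ≤ m ≤ 2. From constraints 3 and 13: k ≤ n ≤ 2. Hence j + k ≤ 4. But constraint 11 requires j + k = 6, and 6 > 4. Contradiction.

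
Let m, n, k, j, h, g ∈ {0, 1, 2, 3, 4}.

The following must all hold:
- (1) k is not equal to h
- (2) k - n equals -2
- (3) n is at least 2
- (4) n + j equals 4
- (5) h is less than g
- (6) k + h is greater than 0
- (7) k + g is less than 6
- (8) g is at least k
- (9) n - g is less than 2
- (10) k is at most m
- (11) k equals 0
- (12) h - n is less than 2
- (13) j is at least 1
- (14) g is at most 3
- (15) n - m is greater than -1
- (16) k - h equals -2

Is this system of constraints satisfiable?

Setting (m, n, k, j, h, g) = (1, 2, 0, 2, 2, 3) satisfies everything: constraint 2: k - n = -2; constraint 4: n + j = 4; constraint 6: k + h = 2, and the others follow.

Satisfiable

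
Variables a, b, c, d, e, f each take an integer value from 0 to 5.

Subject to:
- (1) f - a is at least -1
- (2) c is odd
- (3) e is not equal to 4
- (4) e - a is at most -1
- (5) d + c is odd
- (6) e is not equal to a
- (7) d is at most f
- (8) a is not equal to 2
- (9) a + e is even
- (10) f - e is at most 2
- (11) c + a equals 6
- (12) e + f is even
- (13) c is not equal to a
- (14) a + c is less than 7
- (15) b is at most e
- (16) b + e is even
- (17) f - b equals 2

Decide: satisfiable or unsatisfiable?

Satisfiable

Setting (a, b, c, d, e, f) = (5, 3, 1, 0, 3, 5) satisfies everything: constraint 1: f - a = 0; constraint 4: e - a = -2; constraint 10: f - e = 2, and the others follow.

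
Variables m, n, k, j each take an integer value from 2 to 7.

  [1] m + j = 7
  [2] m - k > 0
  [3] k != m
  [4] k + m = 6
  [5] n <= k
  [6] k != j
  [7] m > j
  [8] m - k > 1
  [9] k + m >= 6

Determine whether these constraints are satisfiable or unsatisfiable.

Setting (m, n, k, j) = (4, 2, 2, 3) satisfies everything: constraint 1: m + j = 7; constraint 2: m - k = 2; constraint 4: k + m = 6, and the others follow.

Satisfiable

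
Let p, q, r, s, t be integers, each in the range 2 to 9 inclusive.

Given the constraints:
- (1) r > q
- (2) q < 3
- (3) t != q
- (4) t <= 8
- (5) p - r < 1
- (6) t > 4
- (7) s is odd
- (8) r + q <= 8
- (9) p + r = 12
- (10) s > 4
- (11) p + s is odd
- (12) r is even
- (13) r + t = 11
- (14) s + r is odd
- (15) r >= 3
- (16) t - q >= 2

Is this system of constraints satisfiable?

Try p = 6, q = 2, r = 6, s = 5, t = 5.
Check constraint 5: p - r = 0; constraint 8: r + q = 8. The remaining constraints are straightforward to verify.

Satisfiable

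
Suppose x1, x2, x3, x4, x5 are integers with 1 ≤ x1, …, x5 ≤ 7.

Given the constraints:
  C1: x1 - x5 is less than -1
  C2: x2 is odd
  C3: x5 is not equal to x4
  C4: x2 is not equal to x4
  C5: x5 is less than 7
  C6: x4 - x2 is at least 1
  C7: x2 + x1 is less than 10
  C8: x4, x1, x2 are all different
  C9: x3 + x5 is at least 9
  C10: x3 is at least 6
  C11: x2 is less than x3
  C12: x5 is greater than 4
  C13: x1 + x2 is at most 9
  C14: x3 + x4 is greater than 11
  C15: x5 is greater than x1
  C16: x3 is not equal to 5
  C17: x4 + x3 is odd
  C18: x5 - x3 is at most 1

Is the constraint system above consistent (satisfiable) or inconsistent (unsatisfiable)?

Satisfiable

Take x1 = 3, x2 = 5, x3 = 6, x4 = 7, x5 = 5. Then constraint 1: x1 - x5 = -2; constraint 6: x4 - x2 = 2; constraint 7: x2 + x1 = 8, and every other listed constraint is also met.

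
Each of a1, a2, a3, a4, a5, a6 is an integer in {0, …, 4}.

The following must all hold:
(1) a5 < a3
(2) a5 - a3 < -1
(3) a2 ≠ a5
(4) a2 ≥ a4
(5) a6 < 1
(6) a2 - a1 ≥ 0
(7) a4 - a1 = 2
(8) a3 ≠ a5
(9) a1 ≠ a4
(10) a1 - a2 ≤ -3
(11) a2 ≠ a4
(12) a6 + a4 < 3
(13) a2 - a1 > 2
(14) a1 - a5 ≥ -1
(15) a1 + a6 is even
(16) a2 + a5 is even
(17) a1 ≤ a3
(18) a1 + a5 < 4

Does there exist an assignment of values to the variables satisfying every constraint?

Satisfiable

Try a1 = 0, a2 = 3, a3 = 3, a4 = 2, a5 = 1, a6 = 0.
Check constraint 2: a5 - a3 = -2; constraint 6: a2 - a1 = 3; constraint 7: a4 - a1 = 2. The remaining constraints are straightforward to verify.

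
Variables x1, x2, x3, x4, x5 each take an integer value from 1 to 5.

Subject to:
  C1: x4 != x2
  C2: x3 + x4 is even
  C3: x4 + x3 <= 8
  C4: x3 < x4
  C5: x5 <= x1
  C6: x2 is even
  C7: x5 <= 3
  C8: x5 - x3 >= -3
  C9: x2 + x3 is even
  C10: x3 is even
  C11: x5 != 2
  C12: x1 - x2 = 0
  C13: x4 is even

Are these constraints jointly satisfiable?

Satisfiable

The assignment x1 = 2, x2 = 2, x3 = 2, x4 = 4, x5 = 1 works:
  constraint 3 holds since x4 + x3 = 6.
  constraint 8 holds since x5 - x3 = -1.
  constraint 12 holds since x1 - x2 = 0.
The rest check out directly.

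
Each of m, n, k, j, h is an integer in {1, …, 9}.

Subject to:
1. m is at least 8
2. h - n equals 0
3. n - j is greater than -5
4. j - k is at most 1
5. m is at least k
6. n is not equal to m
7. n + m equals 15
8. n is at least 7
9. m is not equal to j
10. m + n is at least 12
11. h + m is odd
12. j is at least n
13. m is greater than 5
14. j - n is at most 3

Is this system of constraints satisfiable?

Take m = 8, n = 7, k = 8, j = 9, h = 7. Then constraint 2: h - n = 0; constraint 3: n - j = -2; constraint 4: j - k = 1, and every other listed constraint is also met.

Satisfiable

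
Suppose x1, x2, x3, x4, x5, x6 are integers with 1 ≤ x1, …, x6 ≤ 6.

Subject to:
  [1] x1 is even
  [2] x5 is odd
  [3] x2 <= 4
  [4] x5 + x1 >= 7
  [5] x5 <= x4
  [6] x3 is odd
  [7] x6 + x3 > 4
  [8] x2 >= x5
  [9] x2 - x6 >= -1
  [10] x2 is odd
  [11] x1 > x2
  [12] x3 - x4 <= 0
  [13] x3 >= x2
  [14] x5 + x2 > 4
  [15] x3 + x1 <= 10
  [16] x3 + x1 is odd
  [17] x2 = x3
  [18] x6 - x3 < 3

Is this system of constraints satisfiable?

The assignment x1 = 6, x2 = 3, x3 = 3, x4 = 4, x5 = 3, x6 = 3 works:
  constraint 4 holds since x5 + x1 = 9.
  constraint 7 holds since x6 + x3 = 6.
The rest check out directly.

Satisfiable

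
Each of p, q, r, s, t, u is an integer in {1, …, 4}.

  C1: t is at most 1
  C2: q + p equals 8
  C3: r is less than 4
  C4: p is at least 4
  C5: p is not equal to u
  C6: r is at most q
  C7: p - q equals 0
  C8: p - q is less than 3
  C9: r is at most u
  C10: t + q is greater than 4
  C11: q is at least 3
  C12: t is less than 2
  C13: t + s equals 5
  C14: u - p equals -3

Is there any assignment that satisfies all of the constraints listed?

Satisfiable

The assignment p = 4, q = 4, r = 1, s = 4, t = 1, u = 1 works:
  constraint 2 holds since q + p = 8.
  constraint 7 holds since p - q = 0.
The rest check out directly.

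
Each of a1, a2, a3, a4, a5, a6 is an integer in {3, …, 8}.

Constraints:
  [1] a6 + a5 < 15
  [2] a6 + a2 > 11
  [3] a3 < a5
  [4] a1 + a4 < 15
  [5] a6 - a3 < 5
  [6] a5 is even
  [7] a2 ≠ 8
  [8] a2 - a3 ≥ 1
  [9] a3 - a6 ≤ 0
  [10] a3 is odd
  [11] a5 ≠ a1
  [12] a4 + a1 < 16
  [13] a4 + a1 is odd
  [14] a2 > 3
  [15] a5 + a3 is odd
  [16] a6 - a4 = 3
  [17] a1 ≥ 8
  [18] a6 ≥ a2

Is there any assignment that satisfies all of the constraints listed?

Satisfiable

Setting (a1, a2, a3, a4, a5, a6) = (8, 6, 5, 5, 6, 8) satisfies everything: constraint 1: a6 + a5 = 14; constraint 2: a6 + a2 = 14; constraint 4: a1 + a4 = 13, and the others follow.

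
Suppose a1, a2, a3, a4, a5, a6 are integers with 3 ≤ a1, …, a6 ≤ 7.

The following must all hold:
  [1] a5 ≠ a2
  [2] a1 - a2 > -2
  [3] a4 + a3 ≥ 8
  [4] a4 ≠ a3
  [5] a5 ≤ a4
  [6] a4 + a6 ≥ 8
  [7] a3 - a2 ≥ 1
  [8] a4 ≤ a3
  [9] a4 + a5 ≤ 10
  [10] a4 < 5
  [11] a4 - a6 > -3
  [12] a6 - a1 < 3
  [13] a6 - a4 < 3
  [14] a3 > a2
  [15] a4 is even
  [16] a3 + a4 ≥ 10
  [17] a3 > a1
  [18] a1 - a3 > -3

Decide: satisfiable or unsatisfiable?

Take a1 = 4, a2 = 3, a3 = 6, a4 = 4, a5 = 4, a6 = 5. Then constraint 2: a1 - a2 = 1; constraint 3: a4 + a3 = 10, and every other listed constraint is also met.

Satisfiable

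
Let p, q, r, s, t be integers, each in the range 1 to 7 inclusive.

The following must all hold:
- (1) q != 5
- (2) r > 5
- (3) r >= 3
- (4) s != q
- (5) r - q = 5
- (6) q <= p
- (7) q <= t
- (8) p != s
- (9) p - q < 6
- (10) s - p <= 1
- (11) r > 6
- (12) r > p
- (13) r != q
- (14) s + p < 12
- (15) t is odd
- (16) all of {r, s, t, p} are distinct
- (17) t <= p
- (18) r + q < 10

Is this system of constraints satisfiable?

The assignment p = 6, q = 2, r = 7, s = 4, t = 3 works:
  constraint 5 holds since r - q = 5.
  constraint 9 holds since p - q = 4.
The rest check out directly.

Satisfiable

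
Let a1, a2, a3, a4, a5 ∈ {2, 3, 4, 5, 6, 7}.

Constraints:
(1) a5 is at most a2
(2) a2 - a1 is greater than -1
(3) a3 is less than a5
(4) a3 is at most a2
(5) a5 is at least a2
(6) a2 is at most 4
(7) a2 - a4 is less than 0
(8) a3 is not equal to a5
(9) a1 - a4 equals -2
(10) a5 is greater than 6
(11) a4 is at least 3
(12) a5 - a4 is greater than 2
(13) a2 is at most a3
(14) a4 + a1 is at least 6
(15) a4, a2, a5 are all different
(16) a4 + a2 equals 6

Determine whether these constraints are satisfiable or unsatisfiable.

Unsatisfiable

From constraint 10: a5 ≥ 7. From constraints 1 and 6: a5 ≤ a2 and a2 ≤ 4, so a5 ≤ 4. But 4 < 7, so no value of a5 works.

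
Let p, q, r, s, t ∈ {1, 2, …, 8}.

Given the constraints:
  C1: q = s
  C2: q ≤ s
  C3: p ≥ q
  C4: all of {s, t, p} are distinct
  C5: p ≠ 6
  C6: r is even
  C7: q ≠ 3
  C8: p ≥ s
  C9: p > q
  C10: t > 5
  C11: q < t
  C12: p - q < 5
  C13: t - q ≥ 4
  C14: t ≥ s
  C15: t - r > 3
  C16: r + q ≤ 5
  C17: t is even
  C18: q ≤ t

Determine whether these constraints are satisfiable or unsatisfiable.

Take p = 3, q = 1, r = 2, s = 1, t = 6. Then constraint 12: p - q = 2; constraint 13: t - q = 5; constraint 15: t - r = 4, and every other listed constraint is also met.

Satisfiable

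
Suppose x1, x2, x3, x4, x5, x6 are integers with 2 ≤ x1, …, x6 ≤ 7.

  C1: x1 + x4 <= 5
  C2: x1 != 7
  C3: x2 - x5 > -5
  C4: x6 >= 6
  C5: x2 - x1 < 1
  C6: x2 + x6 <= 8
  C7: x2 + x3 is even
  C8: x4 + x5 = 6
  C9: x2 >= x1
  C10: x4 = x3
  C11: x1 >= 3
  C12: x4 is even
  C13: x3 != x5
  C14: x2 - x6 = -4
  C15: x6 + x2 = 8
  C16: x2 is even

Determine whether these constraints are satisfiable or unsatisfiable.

From constraints 9 and 11: x2 ≥ x1 ≥ 3. From constraint 4: x6 ≥ 6. Hence x2 + x6 ≥ 9. But constraint 6 requires x2 + x6 ≤ 8, and 8 < 9. Contradiction.

Unsatisfiable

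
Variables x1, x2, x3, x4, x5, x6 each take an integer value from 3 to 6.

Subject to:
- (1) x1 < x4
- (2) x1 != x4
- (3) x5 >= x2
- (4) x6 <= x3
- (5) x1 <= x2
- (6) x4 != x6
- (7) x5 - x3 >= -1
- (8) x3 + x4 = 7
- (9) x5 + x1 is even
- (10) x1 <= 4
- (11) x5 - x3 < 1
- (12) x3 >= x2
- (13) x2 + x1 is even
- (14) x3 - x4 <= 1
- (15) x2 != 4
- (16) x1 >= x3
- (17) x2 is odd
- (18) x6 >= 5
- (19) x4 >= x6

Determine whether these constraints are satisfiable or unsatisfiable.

Unsatisfiable

From constraints 4 and 18: x3 ≥ x6 and x6 ≥ 5, so x3 ≥ 5. From constraints 10 and 16: x3 ≤ x1 and x1 ≤ 4, so x3 ≤ 4. But 4 < 5, so no value of x3 works.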